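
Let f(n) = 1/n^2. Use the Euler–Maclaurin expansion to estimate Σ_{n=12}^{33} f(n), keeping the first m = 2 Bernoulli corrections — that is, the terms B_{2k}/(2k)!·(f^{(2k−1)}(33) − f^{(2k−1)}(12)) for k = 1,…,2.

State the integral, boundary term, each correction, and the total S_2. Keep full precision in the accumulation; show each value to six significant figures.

Integral: ∫_12^33 1/x^2 dx = 0.0530303.
Endpoint term: (f(12) + f(33))/2 = (0.00694444 + 0.000918274)/2 = 0.00393136.
Integral + boundary = 0.0569617.
Order-1 term: 1/12 · (-5.56529e-05 − (-0.00115741)) = 9.18129e-05.
After k=1: 0.0570535.
Order-2 term: −1/720 · (-6.13256e-07 − (-9.64506e-05)) = -1.33107e-07.

S_2 ≈ 0.0570533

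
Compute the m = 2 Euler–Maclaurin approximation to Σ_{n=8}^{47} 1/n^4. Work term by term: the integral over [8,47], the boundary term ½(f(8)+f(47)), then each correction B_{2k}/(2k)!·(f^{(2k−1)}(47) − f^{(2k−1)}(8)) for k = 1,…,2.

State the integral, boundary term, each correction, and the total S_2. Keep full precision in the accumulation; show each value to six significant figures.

The integral term ∫_8^47 1/x^4 dx = 0.000647831.
Boundary: ½(f(8) + f(47)) = ½(0.000244141 + 2.04931e-07) = 0.000122173.
Integral + boundary = 0.000770004.
Correction k=1: B_{2}/2! · (f^{(1)}(47) − f^{(1)}(8)) = 1/12 · (-1.74410e-08 − (-0.000122070)) = 1.01711e-05.
After k=1: 0.000780175.
Correction k=2: B_{4}/4! · (f^{(3)}(47) − f^{(3)}(8)) = −1/720 · (-2.36862e-10 − (-5.72205e-05)) = -7.94725e-08.

S_2 ≈ 0.000780095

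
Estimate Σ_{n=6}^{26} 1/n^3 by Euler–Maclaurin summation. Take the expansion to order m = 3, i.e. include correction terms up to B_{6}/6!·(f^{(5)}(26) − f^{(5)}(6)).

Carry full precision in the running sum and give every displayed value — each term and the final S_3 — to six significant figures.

S_3 ≈ 0.0156831

Integral: ∫_6^26 1/x^3 dx = 0.0131492.
Boundary: ½(f(6) + f(26)) = ½(0.00462963 + 5.68958e-05) = 0.00234326.
Integral + boundary = 0.0154925.
Correction k=1: B_{2}/2! · (f^{(1)}(26) − f^{(1)}(6)) = 1/12 · (-6.56490e-06 − (-0.00231481)) = 0.000192354.
After k=1: 0.0156849.
Correction k=2: B_{4}/4! · (f^{(3)}(26) − f^{(3)}(6)) = −1/720 · (-1.94228e-07 − (-0.00128601)) = -1.78585e-06.
After k=2: 0.0156831.
Correction k=3: B_{6}/6! · (f^{(5)}(26) − f^{(5)}(6)) = 1/30240 · (-1.20674e-08 − (-0.00150034)) = 4.96141e-08.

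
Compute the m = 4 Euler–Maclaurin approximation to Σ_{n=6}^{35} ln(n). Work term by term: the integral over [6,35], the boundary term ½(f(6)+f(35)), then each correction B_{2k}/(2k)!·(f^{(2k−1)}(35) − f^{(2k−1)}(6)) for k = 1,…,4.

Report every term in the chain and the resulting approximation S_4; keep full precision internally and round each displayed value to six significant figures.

The integral term ∫_6^35 ln(x) dx = 84.6866.
Boundary: ½(f(6) + f(35)) = ½(1.79176 + 3.55535) = 2.67355.
Integral + boundary = 87.3602.
k=1: B_{2}/(2)! × [f^{(1)}(35) − f^{(1)}(6)] = 1/12 × (0.0285714 − 0.166667) = -0.0115079.
Partial sum through k=1: 87.3487.
k=2: B_{4}/(4)! × [f^{(3)}(35) − f^{(3)}(6)] = −1/720 × (4.66472e-05 − 0.00925926) = 1.27953e-05.
Partial sum through k=2: 87.3487.
k=3: B_{6}/(6)! × [f^{(5)}(35) − f^{(5)}(6)] = 1/30240 × (4.56952e-07 − 0.00308642) = -1.02049e-07.
Partial sum through k=3: 87.3487.
k=4: B_{8}/(8)! × [f^{(7)}(35) − f^{(7)}(6)] = −1/1209600 × (1.11907e-08 − 0.00257202) = 2.12633e-09.

S_4 ≈ 87.3487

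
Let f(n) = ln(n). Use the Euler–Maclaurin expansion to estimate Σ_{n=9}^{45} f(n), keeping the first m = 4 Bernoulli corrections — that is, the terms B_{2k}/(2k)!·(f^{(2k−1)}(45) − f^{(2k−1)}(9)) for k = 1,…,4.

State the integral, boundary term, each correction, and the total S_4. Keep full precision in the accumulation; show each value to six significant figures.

The integral term ∫_9^45 ln(x) dx = 115.525.
Endpoint term: (f(9) + f(45))/2 = (2.19722 + 3.80666)/2 = 3.00194.
Integral + boundary = 118.527.
Order-1 term: 1/12 · (0.0222222 − 0.111111) = -0.00740741.
After k=1: 118.519.
Order-2 term: −1/720 · (2.19479e-05 − 0.00274348) = 3.77991e-06.
After k=2: 118.519.
Order-3 term: 1/30240 · (1.30061e-07 − 0.000406442) = -1.34362e-08.
After k=3: 118.519.
Order-4 term: −1/1209600 · (1.92684e-09 − 0.000150534) = 1.24448e-10.

S_4 ≈ 118.519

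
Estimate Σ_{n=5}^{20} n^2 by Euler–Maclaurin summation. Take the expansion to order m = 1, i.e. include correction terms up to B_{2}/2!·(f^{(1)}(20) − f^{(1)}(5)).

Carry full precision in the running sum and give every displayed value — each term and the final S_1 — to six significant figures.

S_1 ≈ 2840.00

The integral term ∫_5^20 x^2 dx = 2625.00.
Endpoint term: (f(5) + f(20))/2 = (25.0000 + 400.000)/2 = 212.500.
So far: 2837.50.
Order-1 term: 1/12 · (40.0000 − 10.0000) = 2.50000.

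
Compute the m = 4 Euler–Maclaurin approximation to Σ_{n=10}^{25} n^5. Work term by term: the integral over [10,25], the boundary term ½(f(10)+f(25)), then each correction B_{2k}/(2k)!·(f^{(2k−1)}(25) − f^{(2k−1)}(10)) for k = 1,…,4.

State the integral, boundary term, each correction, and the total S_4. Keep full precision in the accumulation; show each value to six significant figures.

∫_10^25 x^5 dx evaluates to 4.05234e+07.
½[f(10) + f(25)] = ½[100000 + 9.76562e+06] = 4.93281e+06.
Integral + boundary = 4.54562e+07.
Order-1 term: 1/12 · (1.95312e+06 − 50000.0) = 158594.
Partial sum through k=1: 4.56148e+07.
Order-2 term: −1/720 · (37500.0 − 6000.00) = -43.7500.
Partial sum through k=2: 4.56148e+07.
Order-3 term: 1/30240 · (120.000 − 120.000) = 0.00000.
Partial sum through k=3: 4.56148e+07.
Order-4 term: −1/1209600 · (0.00000 − 0.00000) = 0.00000.

S_4 ≈ 4.56148e+07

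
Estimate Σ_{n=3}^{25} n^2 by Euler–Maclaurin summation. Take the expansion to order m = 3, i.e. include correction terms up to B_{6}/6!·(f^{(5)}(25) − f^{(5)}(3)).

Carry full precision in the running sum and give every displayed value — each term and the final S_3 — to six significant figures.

S_3 ≈ 5520.00

The integral term ∫_3^25 x^2 dx = 5199.33.
½[f(3) + f(25)] = ½[9.00000 + 625.000] = 317.000.
So far: 5516.33.
Order-1 term: 1/12 · (50.0000 − 6.00000) = 3.66667.
After k=1: 5520.00.
Order-2 term: −1/720 · (0.00000 − 0.00000) = 0.00000.
After k=2: 5520.00.
Order-3 term: 1/30240 · (0.00000 − 0.00000) = 0.00000.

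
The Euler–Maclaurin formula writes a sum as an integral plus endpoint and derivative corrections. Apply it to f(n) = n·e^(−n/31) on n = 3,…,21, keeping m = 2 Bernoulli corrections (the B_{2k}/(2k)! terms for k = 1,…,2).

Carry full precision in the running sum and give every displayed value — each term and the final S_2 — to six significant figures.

Integral: ∫_3^21 x·e^(−x/31) dx = 138.003.
Endpoint term: (f(3) + f(21))/2 = (2.72328 + 10.6664)/2 = 6.69487.
Running total after boundary: 144.698.
Correction k=1: B_{2}/2! · (f^{(1)}(21) − f^{(1)}(3)) = 1/12 · (0.163847 − 0.819913) = -0.0546722.
After k=1: 144.643.
Correction k=2: B_{4}/4! · (f^{(3)}(21) − f^{(3)}(3)) = −1/720 · (0.00122757 − 0.00274239) = 2.10391e-06.

S_2 ≈ 144.643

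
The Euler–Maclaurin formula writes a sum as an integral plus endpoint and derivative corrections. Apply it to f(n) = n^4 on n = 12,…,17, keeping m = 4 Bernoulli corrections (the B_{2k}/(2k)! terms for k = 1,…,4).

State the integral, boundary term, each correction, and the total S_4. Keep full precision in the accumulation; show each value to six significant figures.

The integral term ∫_12^17 x^4 dx = 234205.
½[f(12) + f(17)] = ½[20736.0 + 83521.0] = 52128.5.
Integral + boundary = 286334.
k=1: B_{2}/(2)! × [f^{(1)}(17) − f^{(1)}(12)] = 1/12 × (19652.0 − 6912.00) = 1061.67.
Running total after k=1: 287395.
k=2: B_{4}/(4)! × [f^{(3)}(17) − f^{(3)}(12)] = −1/720 × (408.000 − 288.000) = -0.166667.
Running total after k=2: 287395.
k=3: B_{6}/(6)! × [f^{(5)}(17) − f^{(5)}(12)] = 1/30240 × (0.00000 − 0.00000) = 0.00000.
Running total after k=3: 287395.
k=4: B_{8}/(8)! × [f^{(7)}(17) − f^{(7)}(12)] = −1/1209600 × (0.00000 − 0.00000) = 0.00000.

S_4 ≈ 287395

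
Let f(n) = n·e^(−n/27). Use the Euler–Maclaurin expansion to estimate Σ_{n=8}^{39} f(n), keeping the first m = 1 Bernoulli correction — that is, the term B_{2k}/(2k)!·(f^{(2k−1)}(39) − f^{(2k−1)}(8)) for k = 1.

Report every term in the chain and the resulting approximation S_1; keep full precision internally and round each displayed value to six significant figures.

S_1 ≈ 289.859

Integral: ∫_8^39 x·e^(−x/27) dx = 282.338.
Endpoint term: (f(8) + f(39))/2 = (5.94854 + 9.19921)/2 = 7.57387.
So far: 289.912.
Correction k=1: B_{2}/2! · (f^{(1)}(39) − f^{(1)}(8)) = 1/12 · (-0.104834 − 0.523251) = -0.0523404.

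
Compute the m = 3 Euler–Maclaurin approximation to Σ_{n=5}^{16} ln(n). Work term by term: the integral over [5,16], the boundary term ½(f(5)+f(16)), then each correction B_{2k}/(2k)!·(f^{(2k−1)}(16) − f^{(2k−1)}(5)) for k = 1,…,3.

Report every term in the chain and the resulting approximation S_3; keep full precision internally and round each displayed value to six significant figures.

S_3 ≈ 27.4938

∫_5^16 ln(x) dx evaluates to 25.3142.
Boundary: ½(f(5) + f(16)) = ½(1.60944 + 2.77259) = 2.19101.
Integral + boundary = 27.5052.
Correction k=1: B_{2}/2! · (f^{(1)}(16) − f^{(1)}(5)) = 1/12 · (0.0625000 − 0.200000) = -0.0114583.
Running total after k=1: 27.4938.
Correction k=2: B_{4}/4! · (f^{(3)}(16) − f^{(3)}(5)) = −1/720 · (0.000488281 − 0.0160000) = 2.15441e-05.
Running total after k=2: 27.4938.
Correction k=3: B_{6}/6! · (f^{(5)}(16) − f^{(5)}(5)) = 1/30240 · (2.28882e-05 − 0.00768000) = -2.53211e-07.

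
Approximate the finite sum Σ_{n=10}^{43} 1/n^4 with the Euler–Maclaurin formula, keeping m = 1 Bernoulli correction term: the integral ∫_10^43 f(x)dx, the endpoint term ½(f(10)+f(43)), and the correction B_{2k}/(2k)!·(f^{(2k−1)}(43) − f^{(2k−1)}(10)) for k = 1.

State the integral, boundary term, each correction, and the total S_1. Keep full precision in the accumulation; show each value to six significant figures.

Integral: ∫_10^43 1/x^4 dx = 0.000329141.
Endpoint term: (f(10) + f(43))/2 = (0.000100000 + 2.92500e-07)/2 = 5.01463e-05.
Integral + boundary = 0.000379287.
Correction k=1: B_{2}/2! · (f^{(1)}(43) − f^{(1)}(10)) = 1/12 · (-2.72093e-08 − (-4.00000e-05)) = 3.33107e-06.

S_1 ≈ 0.000382618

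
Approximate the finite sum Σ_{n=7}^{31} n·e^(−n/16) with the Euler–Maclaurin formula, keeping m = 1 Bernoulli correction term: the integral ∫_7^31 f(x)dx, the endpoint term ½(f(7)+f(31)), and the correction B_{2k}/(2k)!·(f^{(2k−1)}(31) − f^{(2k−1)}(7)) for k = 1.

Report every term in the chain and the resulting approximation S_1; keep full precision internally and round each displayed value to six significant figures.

The integral term ∫_7^31 x·e^(−x/16) dx = 129.263.
Endpoint term: (f(7) + f(31))/2 = (4.51954 + 4.46597)/2 = 4.49276.
So far: 133.756.
Correction k=1: B_{2}/2! · (f^{(1)}(31) − f^{(1)}(7)) = 1/12 · (-0.135060 − 0.363177) = -0.0415197.

S_1 ≈ 133.714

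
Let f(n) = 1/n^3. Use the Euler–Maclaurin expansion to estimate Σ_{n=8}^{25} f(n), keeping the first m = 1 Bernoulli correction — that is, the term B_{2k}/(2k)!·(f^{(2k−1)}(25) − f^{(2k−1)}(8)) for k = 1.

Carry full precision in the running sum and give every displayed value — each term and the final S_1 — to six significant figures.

∫_8^25 1/x^3 dx evaluates to 0.00701250.
Boundary: ½(f(8) + f(25)) = ½(0.00195312 + 6.40000e-05) = 0.00100856.
Running total after boundary: 0.00802106.
Order-1 term: 1/12 · (-7.68000e-06 − (-0.000732422)) = 6.03952e-05.

S_1 ≈ 0.00808146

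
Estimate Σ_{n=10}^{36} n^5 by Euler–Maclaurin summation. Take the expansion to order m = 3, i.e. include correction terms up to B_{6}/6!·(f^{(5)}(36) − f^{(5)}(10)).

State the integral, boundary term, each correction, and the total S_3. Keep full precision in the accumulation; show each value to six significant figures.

∫_10^36 x^5 dx evaluates to 3.62630e+08.
½[f(10) + f(36)] = ½[100000 + 6.04662e+07] = 3.02831e+07.
Running total after boundary: 3.92913e+08.
Correction k=1: B_{2}/2! · (f^{(1)}(36) − f^{(1)}(10)) = 1/12 · (8.39808e+06 − 50000.0) = 695673.
After k=1: 3.93609e+08.
Correction k=2: B_{4}/4! · (f^{(3)}(36) − f^{(3)}(10)) = −1/720 · (77760.0 − 6000.00) = -99.6667.
After k=2: 3.93609e+08.
Correction k=3: B_{6}/6! · (f^{(5)}(36) − f^{(5)}(10)) = 1/30240 · (120.000 − 120.000) = 0.00000.

S_3 ≈ 3.93609e+08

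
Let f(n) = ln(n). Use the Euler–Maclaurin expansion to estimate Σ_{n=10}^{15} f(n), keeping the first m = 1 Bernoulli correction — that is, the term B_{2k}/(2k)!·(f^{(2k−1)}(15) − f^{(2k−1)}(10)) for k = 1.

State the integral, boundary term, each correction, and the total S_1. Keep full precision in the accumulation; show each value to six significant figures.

S_1 ≈ 15.0974

The integral term ∫_10^15 ln(x) dx = 12.5949.
½[f(10) + f(15)] = ½[2.30259 + 2.70805] = 2.50532.
So far: 15.1002.
Order-1 term: 1/12 · (0.0666667 − 0.100000) = -0.00277778.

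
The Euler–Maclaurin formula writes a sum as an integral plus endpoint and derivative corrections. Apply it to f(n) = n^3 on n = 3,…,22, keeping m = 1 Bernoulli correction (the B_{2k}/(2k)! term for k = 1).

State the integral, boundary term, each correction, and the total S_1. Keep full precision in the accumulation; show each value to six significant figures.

S_1 ≈ 64000.0

Integral: ∫_3^22 x^3 dx = 58543.8.
½[f(3) + f(22)] = ½[27.0000 + 10648.0] = 5337.50.
So far: 63881.2.
Order-1 term: 1/12 · (1452.00 − 27.0000) = 118.750.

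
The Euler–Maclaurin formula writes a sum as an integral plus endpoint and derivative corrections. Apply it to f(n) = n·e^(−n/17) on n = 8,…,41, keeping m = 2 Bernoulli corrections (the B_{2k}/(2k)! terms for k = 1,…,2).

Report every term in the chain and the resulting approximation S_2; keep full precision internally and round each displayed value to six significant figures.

S_2 ≈ 181.366

Integral: ∫_8^41 x·e^(−x/17) dx = 177.068.
Boundary: ½(f(8) + f(41)) = ½(4.99708 + 3.67593) = 4.33651.
Integral + boundary = 181.405.
k=1: B_{2}/(2)! × [f^{(1)}(41) − f^{(1)}(8)] = 1/12 × (-0.126574 − 0.330689) = -0.0381053.
After k=1: 181.366.
k=2: B_{4}/(4)! × [f^{(3)}(41) − f^{(3)}(8)] = −1/720 × (0.000182489 − 0.00546698) = 7.33958e-06.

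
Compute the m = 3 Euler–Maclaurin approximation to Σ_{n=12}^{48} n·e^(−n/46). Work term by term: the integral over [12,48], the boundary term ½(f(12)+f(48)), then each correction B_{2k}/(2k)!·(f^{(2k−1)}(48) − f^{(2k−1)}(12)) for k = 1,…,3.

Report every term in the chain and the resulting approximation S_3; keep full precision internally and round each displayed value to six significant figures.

S_3 ≈ 545.373

Integral: ∫_12^48 x·e^(−x/46) dx = 532.346.
½[f(12) + f(48)] = ½[9.24458 + 16.9069] = 13.0757.
Integral + boundary = 545.422.
Correction k=1: B_{2}/2! · (f^{(1)}(48) − f^{(1)}(12)) = 1/12 · (-0.0153142 − 0.569412) = -0.0487272.
After k=1: 545.373.
Correction k=2: B_{4}/4! · (f^{(3)}(48) − f^{(3)}(12)) = −1/720 · (0.000325681 − 0.000997247) = 9.32731e-07.
After k=2: 545.373.
Correction k=3: B_{6}/6! · (f^{(5)}(48) − f^{(5)}(12)) = 1/30240 · (3.11247e-07 − 8.15405e-07) = -1.66719e-11.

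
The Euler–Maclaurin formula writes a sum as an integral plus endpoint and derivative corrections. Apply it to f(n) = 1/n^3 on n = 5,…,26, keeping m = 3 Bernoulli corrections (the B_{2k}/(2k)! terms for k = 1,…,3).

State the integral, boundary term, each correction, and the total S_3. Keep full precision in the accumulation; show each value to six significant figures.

The integral term ∫_5^26 1/x^3 dx = 0.0192604.
½[f(5) + f(26)] = ½[0.00800000 + 5.68958e-05] = 0.00402845.
Running total after boundary: 0.0232888.
k=1: B_{2}/(2)! × [f^{(1)}(26) − f^{(1)}(5)] = 1/12 × (-6.56490e-06 − (-0.00480000)) = 0.000399453.
Partial sum through k=1: 0.0236883.
k=2: B_{4}/(4)! × [f^{(3)}(26) − f^{(3)}(5)] = −1/720 × (-1.94228e-07 − (-0.00384000)) = -5.33306e-06.
Partial sum through k=2: 0.0236829.
k=3: B_{6}/(6)! × [f^{(5)}(26) − f^{(5)}(5)] = 1/30240 × (-1.20674e-08 − (-0.00645120)) = 2.13333e-07.

S_3 ≈ 0.0236831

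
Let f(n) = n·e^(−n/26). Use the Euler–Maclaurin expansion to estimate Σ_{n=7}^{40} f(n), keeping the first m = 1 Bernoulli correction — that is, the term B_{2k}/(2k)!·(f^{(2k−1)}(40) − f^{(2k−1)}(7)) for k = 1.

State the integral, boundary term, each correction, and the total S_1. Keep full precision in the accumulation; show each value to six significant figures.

S_1 ≈ 293.951

∫_7^40 x·e^(−x/26) dx evaluates to 287.039.
½[f(7) + f(40)] = ½[5.34777 + 8.58845] = 6.96811.
Running total after boundary: 294.007.
Correction k=1: B_{2}/2! · (f^{(1)}(40) − f^{(1)}(7)) = 1/12 · (-0.115614 − 0.558284) = -0.0561581.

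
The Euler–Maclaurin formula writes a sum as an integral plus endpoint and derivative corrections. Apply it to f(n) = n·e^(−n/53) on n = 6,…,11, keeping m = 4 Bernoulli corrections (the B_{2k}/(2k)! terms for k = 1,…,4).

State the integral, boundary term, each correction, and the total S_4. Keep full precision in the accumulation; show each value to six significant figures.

The integral term ∫_6^11 x·e^(−x/53) dx = 36.0484.
Boundary: ½(f(6) + f(11)) = ½(5.35779 + 8.93832) = 7.14806.
So far: 43.1965.
Correction k=1: B_{2}/2! · (f^{(1)}(11) − f^{(1)}(6)) = 1/12 · (0.643927 − 0.791875) = -0.0123290.
Partial sum through k=1: 43.1841.
Correction k=2: B_{4}/4! · (f^{(3)}(11) − f^{(3)}(6)) = −1/720 · (0.000807788 − 0.000917695) = 1.52648e-07.
Partial sum through k=2: 43.1841.
Correction k=3: B_{6}/6! · (f^{(5)}(11) − f^{(5)}(6)) = 1/30240 · (4.93535e-07 − 5.53038e-07) = -1.96770e-12.
Partial sum through k=3: 43.1841.
Correction k=4: B_{8}/8! · (f^{(7)}(11) − f^{(7)}(6)) = −1/1209600 · (2.49020e-10 − 2.77457e-10) = 2.35095e-17.

S_4 ≈ 43.1841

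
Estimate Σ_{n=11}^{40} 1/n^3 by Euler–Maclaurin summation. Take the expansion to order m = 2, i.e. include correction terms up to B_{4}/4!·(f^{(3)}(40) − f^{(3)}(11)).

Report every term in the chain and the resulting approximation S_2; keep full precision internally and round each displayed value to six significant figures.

The integral term ∫_11^40 1/x^3 dx = 0.00381973.
Boundary: ½(f(11) + f(40)) = ½(0.000751315 + 1.56250e-05) = 0.000383470.
So far: 0.00420320.
Order-1 term: 1/12 · (-1.17187e-06 − (-0.000204904)) = 1.69777e-05.
Partial sum through k=1: 0.00422018.
Order-2 term: −1/720 · (-1.46484e-08 − (-3.38684e-05)) = -4.70191e-08.

S_2 ≈ 0.00422013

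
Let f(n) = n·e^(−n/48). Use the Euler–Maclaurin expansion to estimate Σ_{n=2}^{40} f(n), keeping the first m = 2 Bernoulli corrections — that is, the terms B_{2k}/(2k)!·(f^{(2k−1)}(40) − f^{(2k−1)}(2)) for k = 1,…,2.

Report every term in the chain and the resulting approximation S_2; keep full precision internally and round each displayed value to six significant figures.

S_2 ≈ 475.892

The integral term ∫_2^40 x·e^(−x/48) dx = 466.312.
Endpoint term: (f(2) + f(40))/2 = (1.91838 + 17.3839)/2 = 9.65115.
Integral + boundary = 475.963.
Correction k=1: B_{2}/2! · (f^{(1)}(40) − f^{(1)}(2)) = 1/12 · (0.0724330 − 0.919223) = -0.0705658.
After k=1: 475.892.
Correction k=2: B_{4}/4! · (f^{(3)}(40) − f^{(3)}(2)) = −1/720 · (0.000408693 − 0.00123160) = 1.14292e-06.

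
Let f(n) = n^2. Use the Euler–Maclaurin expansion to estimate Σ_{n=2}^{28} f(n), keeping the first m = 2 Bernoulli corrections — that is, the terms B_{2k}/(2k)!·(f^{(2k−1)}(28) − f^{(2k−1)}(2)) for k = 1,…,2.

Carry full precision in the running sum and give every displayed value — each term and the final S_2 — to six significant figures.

The integral term ∫_2^28 x^2 dx = 7314.67.
Boundary: ½(f(2) + f(28)) = ½(4.00000 + 784.000) = 394.000.
Running total after boundary: 7708.67.
Correction k=1: B_{2}/2! · (f^{(1)}(28) − f^{(1)}(2)) = 1/12 · (56.0000 − 4.00000) = 4.33333.
Partial sum through k=1: 7713.00.
Correction k=2: B_{4}/4! · (f^{(3)}(28) − f^{(3)}(2)) = −1/720 · (0.00000 − 0.00000) = 0.00000.

S_2 ≈ 7713.00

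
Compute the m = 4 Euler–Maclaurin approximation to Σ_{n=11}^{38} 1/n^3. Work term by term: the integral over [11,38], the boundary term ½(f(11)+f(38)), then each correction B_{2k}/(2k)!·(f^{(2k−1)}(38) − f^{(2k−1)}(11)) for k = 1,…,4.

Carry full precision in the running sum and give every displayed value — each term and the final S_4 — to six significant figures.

The integral term ∫_11^38 1/x^3 dx = 0.00378597.
Boundary: ½(f(11) + f(38)) = ½(0.000751315 + 1.82242e-05) = 0.000384770.
So far: 0.00417074.
Correction k=1: B_{2}/2! · (f^{(1)}(38) − f^{(1)}(11)) = 1/12 · (-1.43876e-06 − (-0.000204904)) = 1.69554e-05.
Running total after k=1: 0.00418770.
Correction k=2: B_{4}/4! · (f^{(3)}(38) − f^{(3)}(11)) = −1/720 · (-1.99274e-08 − (-3.38684e-05)) = -4.70118e-08.
Running total after k=2: 0.00418765.
Correction k=3: B_{6}/6! · (f^{(5)}(38) − f^{(5)}(11)) = 1/30240 · (-5.79605e-10 − (-1.17560e-05)) = 3.88737e-10.
Running total after k=3: 0.00418765.
Correction k=4: B_{8}/8! · (f^{(7)}(38) − f^{(7)}(11)) = −1/1209600 · (-2.88999e-11 − (-6.99530e-06)) = -5.78313e-12.

S_4 ≈ 0.00418765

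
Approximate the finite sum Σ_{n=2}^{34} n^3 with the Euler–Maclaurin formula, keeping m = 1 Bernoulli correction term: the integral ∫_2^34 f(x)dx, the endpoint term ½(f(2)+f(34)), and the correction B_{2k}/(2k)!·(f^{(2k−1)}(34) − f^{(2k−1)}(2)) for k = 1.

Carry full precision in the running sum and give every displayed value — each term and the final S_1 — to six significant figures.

Integral: ∫_2^34 x^3 dx = 334080.
Boundary: ½(f(2) + f(34)) = ½(8.00000 + 39304.0) = 19656.0.
Running total after boundary: 353736.
Order-1 term: 1/12 · (3468.00 − 12.0000) = 288.000.

S_1 ≈ 354024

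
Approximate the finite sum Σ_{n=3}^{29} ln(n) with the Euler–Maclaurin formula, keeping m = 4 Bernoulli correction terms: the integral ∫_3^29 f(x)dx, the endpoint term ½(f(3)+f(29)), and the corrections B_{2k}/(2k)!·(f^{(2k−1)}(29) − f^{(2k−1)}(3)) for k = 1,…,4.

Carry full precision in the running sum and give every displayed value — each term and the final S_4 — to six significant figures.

The integral term ∫_3^29 ln(x) dx = 68.3557.
Boundary: ½(f(3) + f(29)) = ½(1.09861 + 3.36730) = 2.23295.
Running total after boundary: 70.5887.
k=1: B_{2}/(2)! × [f^{(1)}(29) − f^{(1)}(3)] = 1/12 × (0.0344828 − 0.333333) = -0.0249042.
Partial sum through k=1: 70.5638.
k=2: B_{4}/(4)! × [f^{(3)}(29) − f^{(3)}(3)] = −1/720 × (8.20042e-05 − 0.0740741) = 0.000102767.
Partial sum through k=2: 70.5639.
k=3: B_{6}/(6)! × [f^{(5)}(29) − f^{(5)}(3)] = 1/30240 × (1.17010e-06 − 0.0987654) = -3.26601e-06.
Partial sum through k=3: 70.5639.
k=4: B_{8}/(8)! × [f^{(7)}(29) − f^{(7)}(3)] = −1/1209600 × (4.17394e-08 − 0.329218) = 2.72171e-07.

S_4 ≈ 70.5639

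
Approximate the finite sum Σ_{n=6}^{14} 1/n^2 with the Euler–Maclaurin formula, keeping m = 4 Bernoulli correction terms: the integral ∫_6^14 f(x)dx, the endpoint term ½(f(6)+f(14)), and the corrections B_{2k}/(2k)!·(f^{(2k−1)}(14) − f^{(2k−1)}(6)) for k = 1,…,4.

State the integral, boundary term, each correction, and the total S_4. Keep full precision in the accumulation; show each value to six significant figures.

Integral: ∫_6^14 1/x^2 dx = 0.0952381.
Endpoint term: (f(6) + f(14))/2 = (0.0277778 + 0.00510204)/2 = 0.0164399.
So far: 0.111678.
Order-1 term: 1/12 · (-0.000728863 − (-0.00925926)) = 0.000710866.
After k=1: 0.112389.
Order-2 term: −1/720 · (-4.46243e-05 − (-0.00308642)) = -4.22472e-06.
After k=2: 0.112385.
Order-3 term: 1/30240 · (-6.83024e-06 − (-0.00257202)) = 8.48276e-08.
After k=3: 0.112385.
Order-4 term: −1/1209600 · (-1.95150e-06 − (-0.00400091)) = -3.30602e-09.

S_4 ≈ 0.112385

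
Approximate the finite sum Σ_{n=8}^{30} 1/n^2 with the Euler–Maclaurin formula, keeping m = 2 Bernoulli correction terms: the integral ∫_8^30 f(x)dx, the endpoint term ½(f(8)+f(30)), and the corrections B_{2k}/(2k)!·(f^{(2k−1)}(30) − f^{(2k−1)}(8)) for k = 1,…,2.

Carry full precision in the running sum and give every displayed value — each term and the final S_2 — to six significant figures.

∫_8^30 1/x^2 dx evaluates to 0.0916667.
Boundary: ½(f(8) + f(30)) = ½(0.0156250 + 0.00111111) = 0.00836806.
So far: 0.100035.
k=1: B_{2}/(2)! × [f^{(1)}(30) − f^{(1)}(8)] = 1/12 × (-7.40741e-05 − (-0.00390625)) = 0.000319348.
After k=1: 0.100354.
k=2: B_{4}/(4)! × [f^{(3)}(30) − f^{(3)}(8)] = −1/720 × (-9.87654e-07 − (-0.000732422)) = -1.01588e-06.

S_2 ≈ 0.100353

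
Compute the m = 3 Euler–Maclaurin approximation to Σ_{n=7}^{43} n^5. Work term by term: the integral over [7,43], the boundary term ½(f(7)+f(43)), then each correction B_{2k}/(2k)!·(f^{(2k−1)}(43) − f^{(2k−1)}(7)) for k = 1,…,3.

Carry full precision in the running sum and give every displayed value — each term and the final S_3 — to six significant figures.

Integral: ∫_7^43 x^5 dx = 1.05354e+09.
½[f(7) + f(43)] = ½[16807.0 + 1.47008e+08] = 7.35126e+07.
So far: 1.12705e+09.
Order-1 term: 1/12 · (1.70940e+07 − 12005.0) = 1.42350e+06.
Partial sum through k=1: 1.12848e+09.
Order-2 term: −1/720 · (110940 − 2940.00) = -150.000.
Partial sum through k=2: 1.12848e+09.
Order-3 term: 1/30240 · (120.000 − 120.000) = 0.00000.

S_3 ≈ 1.12848e+09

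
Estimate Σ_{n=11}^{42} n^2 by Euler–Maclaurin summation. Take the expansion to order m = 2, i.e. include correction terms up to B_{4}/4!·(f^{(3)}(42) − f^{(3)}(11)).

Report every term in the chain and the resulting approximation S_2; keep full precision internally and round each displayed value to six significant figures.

S_2 ≈ 25200.0

∫_11^42 x^2 dx evaluates to 24252.3.
Boundary: ½(f(11) + f(42)) = ½(121.000 + 1764.00) = 942.500.
So far: 25194.8.
k=1: B_{2}/(2)! × [f^{(1)}(42) − f^{(1)}(11)] = 1/12 × (84.0000 − 22.0000) = 5.16667.
Running total after k=1: 25200.0.
k=2: B_{4}/(4)! × [f^{(3)}(42) − f^{(3)}(11)] = −1/720 × (0.00000 − 0.00000) = 0.00000.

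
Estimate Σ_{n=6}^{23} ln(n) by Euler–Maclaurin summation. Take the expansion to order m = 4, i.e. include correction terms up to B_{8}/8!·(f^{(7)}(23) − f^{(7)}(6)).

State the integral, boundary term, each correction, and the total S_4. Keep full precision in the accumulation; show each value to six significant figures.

S_4 ≈ 46.8192

The integral term ∫_6^23 ln(x) dx = 44.3658.
Boundary: ½(f(6) + f(23)) = ½(1.79176 + 3.13549) = 2.46363.
Integral + boundary = 46.8294.
Correction k=1: B_{2}/2! · (f^{(1)}(23) − f^{(1)}(6)) = 1/12 · (0.0434783 − 0.166667) = -0.0102657.
Partial sum through k=1: 46.8192.
Correction k=2: B_{4}/4! · (f^{(3)}(23) − f^{(3)}(6)) = −1/720 · (0.000164379 − 0.00925926) = 1.26318e-05.
Partial sum through k=2: 46.8192.
Correction k=3: B_{6}/6! · (f^{(5)}(23) − f^{(5)}(6)) = 1/30240 · (3.72883e-06 − 0.00308642) = -1.01941e-07.
Partial sum through k=3: 46.8192.
Correction k=4: B_{8}/8! · (f^{(7)}(23) − f^{(7)}(6)) = −1/1209600 · (2.11465e-07 − 0.00257202) = 2.12616e-09.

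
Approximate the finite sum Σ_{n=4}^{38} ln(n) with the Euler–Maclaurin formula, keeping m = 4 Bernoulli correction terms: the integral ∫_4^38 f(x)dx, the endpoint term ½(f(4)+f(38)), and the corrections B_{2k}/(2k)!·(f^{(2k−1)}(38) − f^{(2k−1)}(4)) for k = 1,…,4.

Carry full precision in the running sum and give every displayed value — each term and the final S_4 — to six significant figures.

S_4 ≈ 101.176

∫_4^38 ln(x) dx evaluates to 98.6831.
½[f(4) + f(38)] = ½[1.38629 + 3.63759] = 2.51194.
Integral + boundary = 101.195.
Correction k=1: B_{2}/2! · (f^{(1)}(38) − f^{(1)}(4)) = 1/12 · (0.0263158 − 0.250000) = -0.0186404.
After k=1: 101.176.
Correction k=2: B_{4}/4! · (f^{(3)}(38) − f^{(3)}(4)) = −1/720 · (3.64485e-05 − 0.0312500) = 4.33522e-05.
After k=2: 101.176.
Correction k=3: B_{6}/6! · (f^{(5)}(38) − f^{(5)}(4)) = 1/30240 · (3.02896e-07 − 0.0234375) = -7.75040e-07.
After k=3: 101.176.
Correction k=4: B_{8}/8! · (f^{(7)}(38) − f^{(7)}(4)) = −1/1209600 · (6.29285e-09 − 0.0439453) = 3.63304e-08.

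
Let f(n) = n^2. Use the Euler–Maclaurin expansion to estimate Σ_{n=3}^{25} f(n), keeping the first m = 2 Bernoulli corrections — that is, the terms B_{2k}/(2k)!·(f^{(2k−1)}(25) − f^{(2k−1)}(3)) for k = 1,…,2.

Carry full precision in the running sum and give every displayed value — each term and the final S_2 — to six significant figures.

The integral term ∫_3^25 x^2 dx = 5199.33.
Boundary: ½(f(3) + f(25)) = ½(9.00000 + 625.000) = 317.000.
Integral + boundary = 5516.33.
k=1: B_{2}/(2)! × [f^{(1)}(25) − f^{(1)}(3)] = 1/12 × (50.0000 − 6.00000) = 3.66667.
Partial sum through k=1: 5520.00.
k=2: B_{4}/(4)! × [f^{(3)}(25) − f^{(3)}(3)] = −1/720 × (0.00000 − 0.00000) = 0.00000.

S_2 ≈ 5520.00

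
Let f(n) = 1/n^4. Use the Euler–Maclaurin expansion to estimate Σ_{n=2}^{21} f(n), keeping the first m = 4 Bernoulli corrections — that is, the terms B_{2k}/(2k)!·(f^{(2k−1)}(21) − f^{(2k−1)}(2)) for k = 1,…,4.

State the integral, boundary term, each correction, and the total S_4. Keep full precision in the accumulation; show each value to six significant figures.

The integral term ∫_2^21 1/x^4 dx = 0.0416307.
Endpoint term: (f(2) + f(21))/2 = (0.0625000 + 5.14189e-06)/2 = 0.0312526.
Integral + boundary = 0.0728832.
Order-1 term: 1/12 · (-9.79408e-07 − (-0.125000)) = 0.0104166.
Running total after k=1: 0.0832998.
Order-2 term: −1/720 · (-6.66264e-08 − (-0.937500)) = -0.00130208.
Running total after k=2: 0.0819977.
Order-3 term: 1/30240 · (-8.46049e-09 − (-13.1250)) = 0.000434028.
Running total after k=3: 0.0824318.
Order-4 term: −1/1209600 · (-1.72663e-09 − (-295.312)) = -0.000244141.

S_4 ≈ 0.0821876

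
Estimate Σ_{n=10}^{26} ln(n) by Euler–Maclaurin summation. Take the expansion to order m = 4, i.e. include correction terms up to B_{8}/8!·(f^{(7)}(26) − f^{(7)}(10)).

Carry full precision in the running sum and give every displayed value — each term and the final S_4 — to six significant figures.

The integral term ∫_10^26 ln(x) dx = 45.6847.
Endpoint term: (f(10) + f(26))/2 = (2.30259 + 3.25810)/2 = 2.78034.
So far: 48.4650.
k=1: B_{2}/(2)! × [f^{(1)}(26) − f^{(1)}(10)] = 1/12 × (0.0384615 − 0.100000) = -0.00512821.
After k=1: 48.4599.
k=2: B_{4}/(4)! × [f^{(3)}(26) − f^{(3)}(10)] = −1/720 × (0.000113792 − 0.00200000) = 2.61973e-06.
After k=2: 48.4599.
k=3: B_{6}/(6)! × [f^{(5)}(26) − f^{(5)}(10)] = 1/30240 × (2.01997e-06 − 0.000240000) = -7.86971e-09.
After k=3: 48.4599.
k=4: B_{8}/(8)! × [f^{(7)}(26) − f^{(7)}(10)] = −1/1209600 × (8.96436e-08 − 7.20000e-05) = 5.94497e-11.

S_4 ≈ 48.4599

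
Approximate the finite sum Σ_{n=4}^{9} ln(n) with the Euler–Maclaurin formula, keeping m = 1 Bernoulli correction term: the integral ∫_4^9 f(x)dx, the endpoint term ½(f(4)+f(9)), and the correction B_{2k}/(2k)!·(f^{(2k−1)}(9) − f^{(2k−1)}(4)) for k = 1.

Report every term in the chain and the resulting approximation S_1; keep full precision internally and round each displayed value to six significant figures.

S_1 ≈ 11.0100

The integral term ∫_4^9 ln(x) dx = 9.22984.
Endpoint term: (f(4) + f(9))/2 = (1.38629 + 2.19722)/2 = 1.79176.
Running total after boundary: 11.0216.
k=1: B_{2}/(2)! × [f^{(1)}(9) − f^{(1)}(4)] = 1/12 × (0.111111 − 0.250000) = -0.0115741.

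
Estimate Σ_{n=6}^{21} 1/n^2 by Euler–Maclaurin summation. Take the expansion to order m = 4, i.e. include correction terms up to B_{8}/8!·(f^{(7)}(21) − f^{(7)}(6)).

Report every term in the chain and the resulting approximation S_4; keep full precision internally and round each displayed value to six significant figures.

∫_6^21 1/x^2 dx evaluates to 0.119048.
Boundary: ½(f(6) + f(21)) = ½(0.0277778 + 0.00226757) = 0.0150227.
So far: 0.134070.
Correction k=1: B_{2}/2! · (f^{(1)}(21) − f^{(1)}(6)) = 1/12 · (-0.000215959 − (-0.00925926)) = 0.000753608.
After k=1: 0.134824.
Correction k=2: B_{4}/4! · (f^{(3)}(21) − f^{(3)}(6)) = −1/720 · (-5.87645e-06 − (-0.00308642)) = -4.27853e-06.
After k=2: 0.134820.
Correction k=3: B_{6}/6! · (f^{(5)}(21) − f^{(5)}(6)) = 1/30240 · (-3.99758e-07 − (-0.00257202)) = 8.50402e-08.
After k=3: 0.134820.
Correction k=4: B_{8}/8! · (f^{(7)}(21) − f^{(7)}(6)) = −1/1209600 · (-5.07630e-08 − (-0.00400091)) = -3.30759e-09.

S_4 ≈ 0.134820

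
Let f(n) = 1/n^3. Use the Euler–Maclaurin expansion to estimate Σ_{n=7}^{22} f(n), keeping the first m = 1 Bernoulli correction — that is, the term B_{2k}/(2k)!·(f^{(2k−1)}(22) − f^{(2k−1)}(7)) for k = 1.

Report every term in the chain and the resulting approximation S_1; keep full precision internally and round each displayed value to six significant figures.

The integral term ∫_7^22 1/x^3 dx = 0.00917102.
Endpoint term: (f(7) + f(22))/2 = (0.00291545 + 9.39144e-05)/2 = 0.00150468.
Running total after boundary: 0.0106757.
Order-1 term: 1/12 · (-1.28065e-05 − (-0.00124948)) = 0.000103056.

S_1 ≈ 0.0107788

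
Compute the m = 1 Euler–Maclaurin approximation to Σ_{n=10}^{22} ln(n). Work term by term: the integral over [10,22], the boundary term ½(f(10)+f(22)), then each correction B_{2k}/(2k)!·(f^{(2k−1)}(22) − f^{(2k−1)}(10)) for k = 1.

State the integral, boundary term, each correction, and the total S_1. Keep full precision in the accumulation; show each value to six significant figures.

The integral term ∫_10^22 ln(x) dx = 32.9771.
½[f(10) + f(22)] = ½[2.30259 + 3.09104] = 2.69681.
Integral + boundary = 35.6739.
k=1: B_{2}/(2)! × [f^{(1)}(22) − f^{(1)}(10)] = 1/12 × (0.0454545 − 0.100000) = -0.00454545.

S_1 ≈ 35.6694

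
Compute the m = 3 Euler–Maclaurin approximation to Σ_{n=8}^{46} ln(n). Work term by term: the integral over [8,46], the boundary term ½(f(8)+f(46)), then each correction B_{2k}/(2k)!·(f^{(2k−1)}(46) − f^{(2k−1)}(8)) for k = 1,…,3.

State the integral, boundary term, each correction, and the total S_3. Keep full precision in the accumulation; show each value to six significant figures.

The integral term ∫_8^46 ln(x) dx = 121.482.
Endpoint term: (f(8) + f(46))/2 = (2.07944 + 3.82864)/2 = 2.95404.
Running total after boundary: 124.436.
k=1: B_{2}/(2)! × [f^{(1)}(46) − f^{(1)}(8)] = 1/12 × (0.0217391 − 0.125000) = -0.00860507.
Partial sum through k=1: 124.427.
k=2: B_{4}/(4)! × [f^{(3)}(46) − f^{(3)}(8)] = −1/720 × (2.05474e-05 − 0.00390625) = 5.39681e-06.
Partial sum through k=2: 124.427.
k=3: B_{6}/(6)! × [f^{(5)}(46) − f^{(5)}(8)] = 1/30240 × (1.16526e-07 − 0.000732422) = -2.42164e-08.

S_3 ≈ 124.427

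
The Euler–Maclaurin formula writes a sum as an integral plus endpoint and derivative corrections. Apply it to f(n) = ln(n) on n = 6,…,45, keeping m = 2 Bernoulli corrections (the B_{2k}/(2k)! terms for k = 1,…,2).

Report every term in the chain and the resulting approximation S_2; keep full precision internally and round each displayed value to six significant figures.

S_2 ≈ 124.336

Integral: ∫_6^45 ln(x) dx = 121.549.
Endpoint term: (f(6) + f(45))/2 = (1.79176 + 3.80666)/2 = 2.79921.
So far: 124.348.
Correction k=1: B_{2}/2! · (f^{(1)}(45) − f^{(1)}(6)) = 1/12 · (0.0222222 − 0.166667) = -0.0120370.
Partial sum through k=1: 124.336.
Correction k=2: B_{4}/4! · (f^{(3)}(45) − f^{(3)}(6)) = −1/720 · (2.19479e-05 − 0.00925926) = 1.28296e-05.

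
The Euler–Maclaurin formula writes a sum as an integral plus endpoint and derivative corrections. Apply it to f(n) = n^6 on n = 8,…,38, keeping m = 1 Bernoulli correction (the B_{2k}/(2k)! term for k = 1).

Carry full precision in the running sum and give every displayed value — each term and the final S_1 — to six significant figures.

S_1 ≈ 1.78900e+10

The integral term ∫_8^38 x^6 dx = 1.63448e+10.
Endpoint term: (f(8) + f(38))/2 = (262144 + 3.01094e+09)/2 = 1.50560e+09.
Running total after boundary: 1.78504e+10.
Order-1 term: 1/12 · (4.75411e+08 − 196608) = 3.96012e+07.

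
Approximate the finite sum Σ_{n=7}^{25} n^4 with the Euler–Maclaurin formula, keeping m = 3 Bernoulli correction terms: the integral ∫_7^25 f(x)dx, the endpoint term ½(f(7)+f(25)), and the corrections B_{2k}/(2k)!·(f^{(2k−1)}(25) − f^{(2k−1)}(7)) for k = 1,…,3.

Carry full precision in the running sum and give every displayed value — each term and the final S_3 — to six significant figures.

∫_7^25 x^4 dx evaluates to 1.94976e+06.
½[f(7) + f(25)] = ½[2401.00 + 390625] = 196513.
So far: 2.14628e+06.
k=1: B_{2}/(2)! × [f^{(1)}(25) − f^{(1)}(7)] = 1/12 × (62500.0 − 1372.00) = 5094.00.
After k=1: 2.15137e+06.
k=2: B_{4}/(4)! × [f^{(3)}(25) − f^{(3)}(7)] = −1/720 × (600.000 − 168.000) = -0.600000.
After k=2: 2.15137e+06.
k=3: B_{6}/(6)! × [f^{(5)}(25) − f^{(5)}(7)] = 1/30240 × (0.00000 − 0.00000) = 0.00000.

S_3 ≈ 2.15137e+06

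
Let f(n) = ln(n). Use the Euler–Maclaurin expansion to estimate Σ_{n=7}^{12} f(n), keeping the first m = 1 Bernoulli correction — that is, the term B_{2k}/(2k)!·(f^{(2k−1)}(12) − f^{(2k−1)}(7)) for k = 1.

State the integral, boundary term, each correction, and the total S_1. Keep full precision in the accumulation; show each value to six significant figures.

The integral term ∫_7^12 ln(x) dx = 11.1975.
½[f(7) + f(12)] = ½[1.94591 + 2.48491] = 2.21541.
Running total after boundary: 13.4129.
Order-1 term: 1/12 · (0.0833333 − 0.142857) = -0.00496032.

S_1 ≈ 13.4080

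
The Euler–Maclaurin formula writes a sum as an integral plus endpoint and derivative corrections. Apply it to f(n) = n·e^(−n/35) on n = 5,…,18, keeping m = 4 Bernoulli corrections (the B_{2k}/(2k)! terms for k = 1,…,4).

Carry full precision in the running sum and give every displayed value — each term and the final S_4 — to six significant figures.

∫_5^18 x·e^(−x/35) dx evaluates to 104.473.
Endpoint term: (f(5) + f(18))/2 = (4.33439 + 10.7627)/2 = 7.54854.
So far: 112.022.
k=1: B_{2}/(2)! × [f^{(1)}(18) − f^{(1)}(5)] = 1/12 × (0.290422 − 0.743038) = -0.0377180.
Running total after k=1: 111.984.
k=2: B_{4}/(4)! × [f^{(3)}(18) − f^{(3)}(5)] = −1/720 × (0.00121329 − 0.00202187) = 1.12304e-06.
Running total after k=2: 111.984.
k=3: B_{6}/(6)! × [f^{(5)}(18) − f^{(5)}(5)] = 1/30240 × (1.78734e-06 − 2.80586e-06) = -3.36812e-11.
Running total after k=3: 111.984.
k=4: B_{8}/(8)! × [f^{(7)}(18) − f^{(7)}(5)] = −1/1209600 × (2.10959e-09 − 3.23365e-09) = 9.29281e-16.

S_4 ≈ 111.984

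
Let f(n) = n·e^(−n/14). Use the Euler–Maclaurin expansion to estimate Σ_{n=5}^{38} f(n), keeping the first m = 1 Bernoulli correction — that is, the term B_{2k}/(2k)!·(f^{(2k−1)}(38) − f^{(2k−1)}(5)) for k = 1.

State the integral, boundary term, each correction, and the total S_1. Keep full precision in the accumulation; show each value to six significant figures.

Integral: ∫_5^38 x·e^(−x/14) dx = 137.881.
Boundary: ½(f(5) + f(38)) = ½(3.49836 + 2.51759) = 3.00797.
So far: 140.889.
Order-1 term: 1/12 · (-0.113575 − 0.449789) = -0.0469471.

S_1 ≈ 140.842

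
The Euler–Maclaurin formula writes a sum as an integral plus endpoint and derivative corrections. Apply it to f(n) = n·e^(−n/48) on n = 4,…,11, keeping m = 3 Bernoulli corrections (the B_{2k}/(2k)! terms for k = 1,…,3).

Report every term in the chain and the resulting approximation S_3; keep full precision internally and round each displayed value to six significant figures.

S_3 ≈ 50.6303

The integral term ∫_4^11 x·e^(−x/48) dx = 44.4358.
Endpoint term: (f(4) + f(11))/2 = (3.68018 + 8.74716)/2 = 6.21367.
Running total after boundary: 50.6495.
k=1: B_{2}/(2)! × [f^{(1)}(11) − f^{(1)}(4)] = 1/12 × (0.612964 − 0.843374) = -0.0192009.
After k=1: 50.6303.
k=2: B_{4}/(4)! × [f^{(3)}(11) − f^{(3)}(4)] = −1/720 × (0.000956318 − 0.00116470) = 2.89417e-07.
After k=2: 50.6303.
k=3: B_{6}/(6)! × [f^{(5)}(11) − f^{(5)}(4)] = 1/30240 × (7.14667e-07 − 8.52147e-07) = -4.54632e-12.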